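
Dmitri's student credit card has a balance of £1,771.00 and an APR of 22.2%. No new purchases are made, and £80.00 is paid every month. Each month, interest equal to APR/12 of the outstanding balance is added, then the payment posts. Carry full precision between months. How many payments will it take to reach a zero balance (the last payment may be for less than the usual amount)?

Monthly rate r = 22.2%/12 = 1.85% = 0.0185.
Recurrence: B ← B·(1+r) − £80.00.
Month 1: interest £32.76; balance after payment £1,723.76.
Month 2: interest £31.89; balance after payment £1,675.65.
Closed form: n = −ln(1 − rB₀/P)/ln(1+r) = −ln(0.59046)/ln(1.0185) ≈ 28.742, so the balance reaches zero during payment 29.

29 months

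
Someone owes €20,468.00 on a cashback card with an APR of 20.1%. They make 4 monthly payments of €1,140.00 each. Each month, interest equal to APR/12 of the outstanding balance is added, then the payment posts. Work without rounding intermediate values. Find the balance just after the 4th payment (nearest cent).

€17,198.34

Monthly rate r = 20.1%/12 = 1.675% = 0.01675.
Each month: B ← B·(1+r) − €1,140.00.
Month 1: interest €342.84; balance after payment €19,670.84.
Month 2: interest €329.49; balance after payment €18,860.33.
Month 3: interest €315.91; balance after payment €18,036.24.
Month 4: interest €302.11; balance after payment €17,198.34.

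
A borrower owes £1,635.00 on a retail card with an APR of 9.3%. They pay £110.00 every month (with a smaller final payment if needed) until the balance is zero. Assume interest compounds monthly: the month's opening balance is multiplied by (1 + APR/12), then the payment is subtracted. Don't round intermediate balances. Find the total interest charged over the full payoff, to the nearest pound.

Monthly rate r = 9.3%/12 = 0.775% = 0.00775.
Payoff takes n = ⌈−ln(1 − rB₀/P)/ln(1+r)⌉ = ⌈15.853⌉ = 16 payments; the last is £93.87.
Total paid = 15·£110.00 + £93.87 = £1,743.87.
Total interest = total paid − principal = £1,743.87 − £1,635.00 = £108.87.

£109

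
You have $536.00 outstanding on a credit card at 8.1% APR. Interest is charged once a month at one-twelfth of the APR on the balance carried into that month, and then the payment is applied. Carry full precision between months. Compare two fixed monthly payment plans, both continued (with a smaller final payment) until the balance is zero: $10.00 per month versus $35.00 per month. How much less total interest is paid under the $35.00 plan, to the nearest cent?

$99.89

Monthly rate r = 8.1%/12 = 0.675% = 0.00675.
At $10.00/mo: n = ⌈−ln(1 − rB₀/P)/ln(1+r)⌉ = 67 payments (last $7.59); total interest = total paid − $536.00 = $131.59.
At $35.00/mo: 17 payments (last $7.70); total interest $31.70.
Interest saved = $131.59 − $31.70 = $99.89.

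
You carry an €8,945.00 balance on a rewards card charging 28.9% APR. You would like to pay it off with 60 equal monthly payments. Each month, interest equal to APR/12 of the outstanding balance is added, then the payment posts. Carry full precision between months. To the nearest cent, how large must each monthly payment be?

€283.39

Monthly rate r = 28.9%/12 = 2.40833% = 0.0240833.
Level-payment amortization: P = B₀·r / (1 − (1+r)^(−n)) = 8945.00·0.0240833 / (1 − 1.02408^(−60)).
Denominator 1 − (1+r)^(−60) = 0.760181816.
P = 215.425 / 0.760181816 ≈ 283.39.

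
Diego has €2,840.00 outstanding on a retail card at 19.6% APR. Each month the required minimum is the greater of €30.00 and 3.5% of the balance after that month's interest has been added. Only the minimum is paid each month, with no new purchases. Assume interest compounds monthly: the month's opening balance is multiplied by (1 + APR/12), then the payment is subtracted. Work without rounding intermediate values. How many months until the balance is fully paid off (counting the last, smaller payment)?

101 months

Monthly rate r = 19.6%/12 = 1.63333% = 0.0163333.
While 3.5% of the post-interest balance exceeds €30.00, each month B ← (B·(1+r))·(1 − 0.035), i.e. B shrinks by the factor (1+r)·0.965 = 0.98076.
This holds for months 1–63. Entering month 64 the balance is €835.25; 3.5% of the post-interest balance is now below €30.00, so the flat €30.00 minimum applies from here.
From month 64 a fixed €30.00 at rate r clears €835.25 in 38 more payments. Total: 63 + 38 = 101 months.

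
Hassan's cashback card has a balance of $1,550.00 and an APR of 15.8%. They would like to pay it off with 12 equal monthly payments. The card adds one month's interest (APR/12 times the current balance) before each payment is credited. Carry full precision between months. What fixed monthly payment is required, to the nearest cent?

$140.49

Monthly rate r = 15.8%/12 = 1.31667% = 0.0131667.
Level-payment amortization: P = B₀·r / (1 − (1+r)^(−n)) = 1550.00·0.0131667 / (1 − 1.01317^(−12)).
Denominator 1 − (1+r)^(−12) = 0.145269338.
P = 20.4083 / 0.145269338 ≈ 140.49.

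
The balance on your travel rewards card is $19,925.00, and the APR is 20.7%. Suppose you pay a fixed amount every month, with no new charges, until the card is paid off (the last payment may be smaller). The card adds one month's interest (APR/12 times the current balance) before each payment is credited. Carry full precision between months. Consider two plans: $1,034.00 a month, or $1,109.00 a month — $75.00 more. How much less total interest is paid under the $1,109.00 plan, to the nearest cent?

$375.59

Monthly rate r = 20.7%/12 = 1.725% = 0.01725.
At $1,034.00/mo: n = ⌈−ln(1 − rB₀/P)/ln(1+r)⌉ = 24 payments (last $649.32); total interest = total paid − $19,925.00 = $4,506.32.
At $1,109.00/mo: 22 payments (last $766.73); total interest $4,130.73.
Interest saved = $4,506.32 − $4,130.73 = $375.59.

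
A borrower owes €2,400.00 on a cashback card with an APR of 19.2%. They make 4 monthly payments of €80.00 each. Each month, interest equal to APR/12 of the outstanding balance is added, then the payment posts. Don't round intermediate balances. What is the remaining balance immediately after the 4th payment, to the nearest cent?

Monthly rate r = 19.2%/12 = 1.6% = 0.016.
Each month: B ← B·(1+r) − €80.00.
Month 1: interest €38.40; balance after payment €2,358.40.
Month 2: interest €37.73; balance after payment €2,316.13.
Month 3: interest €37.06; balance after payment €2,273.19.
Month 4: interest €36.37; balance after payment €2,229.56.

€2,229.56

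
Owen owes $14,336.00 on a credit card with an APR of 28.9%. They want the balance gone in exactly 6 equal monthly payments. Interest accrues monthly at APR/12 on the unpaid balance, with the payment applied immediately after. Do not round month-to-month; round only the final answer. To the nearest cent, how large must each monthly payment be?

Monthly rate r = 28.9%/12 = 2.40833% = 0.0240833.
Level-payment amortization: P = B₀·r / (1 − (1+r)^(−n)) = 14336.00·0.0240833 / (1 − 1.02408^(−6)).
Denominator 1 − (1+r)^(−6) = 0.133061658.
P = 345.259 / 0.133061658 ≈ 2594.73.

$2,594.73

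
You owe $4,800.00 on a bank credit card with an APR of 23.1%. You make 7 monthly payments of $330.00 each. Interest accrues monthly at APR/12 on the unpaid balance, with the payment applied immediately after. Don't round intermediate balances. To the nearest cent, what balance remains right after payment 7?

$3,037.61

Monthly rate r = 23.1%/12 = 1.925% = 0.01925.
Each month: B ← B·(1+r) − $330.00.
Month 1: interest $92.40; balance after payment $4,562.40.
Month 2: interest $87.83; balance after payment $4,320.23.
Month 3: interest $83.16; balance after payment $4,073.39.
Month 4: interest $78.41; balance after payment $3,821.80.
Month 5: interest $73.57; balance after payment $3,565.37.
Month 6: interest $68.63; balance after payment $3,304.01.
Month 7: interest $63.60; balance after payment $3,037.61.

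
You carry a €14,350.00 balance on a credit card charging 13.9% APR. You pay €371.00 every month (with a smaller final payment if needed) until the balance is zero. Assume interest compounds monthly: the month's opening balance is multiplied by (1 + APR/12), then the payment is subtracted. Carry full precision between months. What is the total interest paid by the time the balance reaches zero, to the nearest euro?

Monthly rate r = 13.9%/12 = 1.15833% = 0.0115833.
Payoff takes n = ⌈−ln(1 − rB₀/P)/ln(1+r)⌉ = ⌈51.600⌉ = 52 payments; the last is €223.28.
Total paid = 51·€371.00 + €223.28 = €19,144.28.
Total interest = total paid − principal = €19,144.28 − €14,350.00 = €4,794.28.

€4,794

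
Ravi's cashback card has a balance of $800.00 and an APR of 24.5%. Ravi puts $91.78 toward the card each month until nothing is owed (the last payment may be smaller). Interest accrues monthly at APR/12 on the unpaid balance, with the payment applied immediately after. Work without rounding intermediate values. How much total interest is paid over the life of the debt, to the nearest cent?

$90.10

Monthly rate r = 24.5%/12 = 2.04167% = 0.0204167.
Payoff takes n = ⌈−ln(1 − rB₀/P)/ln(1+r)⌉ = ⌈9.696⌉ = 10 payments; the last is $64.08.
Total paid = 9·$91.78 + $64.08 = $890.10.
Total interest = total paid − principal = $890.10 − $800.00 = $90.10.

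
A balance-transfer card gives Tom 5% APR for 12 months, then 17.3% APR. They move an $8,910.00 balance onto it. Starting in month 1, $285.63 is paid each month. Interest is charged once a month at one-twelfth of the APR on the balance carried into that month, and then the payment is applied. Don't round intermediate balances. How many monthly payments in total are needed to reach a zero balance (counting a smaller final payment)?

37 months

Promo months 1–12 at r₀ = 5%/12 = 0.00416667; months 13+ at r₁ = 17.3%/12 = 0.0144167.
After month 12: iterate B ← B·(1+r₀) − $285.63 for 12 months → $5,858.64.
Then at r₁ with $285.63/mo: n₂ = −ln(1 − r₁·B/P)/ln(1+r₁) ≈ 24.49 → 25 more payments.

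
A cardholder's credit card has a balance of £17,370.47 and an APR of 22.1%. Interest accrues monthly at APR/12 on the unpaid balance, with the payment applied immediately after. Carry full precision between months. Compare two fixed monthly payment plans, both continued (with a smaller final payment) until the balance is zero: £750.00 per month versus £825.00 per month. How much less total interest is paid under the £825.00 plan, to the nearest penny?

£673.58

Monthly rate r = 22.1%/12 = 1.84167% = 0.0184167.
At £750.00/mo: n = ⌈−ln(1 − rB₀/P)/ln(1+r)⌉ = 31 payments (last £354.97); total interest = total paid − £17,370.47 = £5,484.50.
At £825.00/mo: 27 payments (last £731.39); total interest £4,810.92.
Interest saved = £5,484.50 − £4,810.92 = £673.58.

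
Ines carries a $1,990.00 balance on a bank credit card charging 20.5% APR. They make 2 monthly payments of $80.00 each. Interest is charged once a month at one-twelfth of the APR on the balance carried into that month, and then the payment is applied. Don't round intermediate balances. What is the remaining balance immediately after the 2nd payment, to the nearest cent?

$1,897.21

Monthly rate r = 20.5%/12 = 1.70833% = 0.0170833.
Each month: B ← B·(1+r) − $80.00.
Month 1: interest $34.00; balance after payment $1,944.00.
Month 2: interest $33.21; balance after payment $1,897.21.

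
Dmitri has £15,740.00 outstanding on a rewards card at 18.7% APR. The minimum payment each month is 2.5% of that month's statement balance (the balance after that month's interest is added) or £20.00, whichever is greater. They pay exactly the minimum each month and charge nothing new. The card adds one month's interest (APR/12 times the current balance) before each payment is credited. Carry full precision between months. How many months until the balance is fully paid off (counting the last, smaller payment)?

366 months

Monthly rate r = 18.7%/12 = 1.55833% = 0.0155833.
While 2.5% of the post-interest balance exceeds £20.00, each month B ← (B·(1+r))·(1 − 0.025), i.e. B shrinks by the factor (1+r)·0.975 = 0.99019.
This holds for months 1–304. Entering month 305 the balance is £786.94; 2.5% of the post-interest balance is now below £20.00, so the flat £20.00 minimum applies from here.
From month 305 a fixed £20.00 at rate r clears £786.94 in 62 more payments. Total: 304 + 62 = 366 months.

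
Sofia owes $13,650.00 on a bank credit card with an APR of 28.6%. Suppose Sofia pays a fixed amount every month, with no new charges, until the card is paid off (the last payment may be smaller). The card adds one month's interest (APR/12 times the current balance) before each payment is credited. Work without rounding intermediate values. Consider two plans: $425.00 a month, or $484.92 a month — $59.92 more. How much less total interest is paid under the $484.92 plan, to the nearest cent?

$3,286.93

Monthly rate r = 28.6%/12 = 2.38333% = 0.0238333.
At $425.00/mo: n = ⌈−ln(1 − rB₀/P)/ln(1+r)⌉ = 62 payments (last $242.93); total interest = total paid − $13,650.00 = $12,517.93.
At $484.92/mo: 48 payments (last $89.76); total interest $9,231.00.
Interest saved = $12,517.93 − $9,231.00 = $3,286.93.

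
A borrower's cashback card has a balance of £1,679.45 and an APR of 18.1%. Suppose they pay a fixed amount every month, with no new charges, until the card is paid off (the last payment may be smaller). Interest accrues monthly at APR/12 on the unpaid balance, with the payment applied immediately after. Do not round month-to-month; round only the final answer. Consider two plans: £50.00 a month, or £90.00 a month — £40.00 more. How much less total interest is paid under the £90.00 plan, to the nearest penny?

Monthly rate r = 18.1%/12 = 1.50833% = 0.0150833.
At £50.00/mo: n = ⌈−ln(1 − rB₀/P)/ln(1+r)⌉ = 48 payments (last £9.68); total interest = total paid − £1,679.45 = £680.23.
At £90.00/mo: 23 payments (last £7.16); total interest £307.71.
Interest saved = £680.23 − £307.71 = £372.52.

£372.52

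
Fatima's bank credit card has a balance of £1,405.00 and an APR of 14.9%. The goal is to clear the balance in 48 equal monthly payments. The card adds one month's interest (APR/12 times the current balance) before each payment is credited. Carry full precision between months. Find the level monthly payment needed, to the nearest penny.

£39.03

Monthly rate r = 14.9%/12 = 1.24167% = 0.0124167.
Level-payment amortization: P = B₀·r / (1 − (1+r)^(−n)) = 1405.00·0.0124167 / (1 − 1.01242^(−48)).
Denominator 1 − (1+r)^(−48) = 0.446962894.
P = 17.4454 / 0.446962894 ≈ 39.03.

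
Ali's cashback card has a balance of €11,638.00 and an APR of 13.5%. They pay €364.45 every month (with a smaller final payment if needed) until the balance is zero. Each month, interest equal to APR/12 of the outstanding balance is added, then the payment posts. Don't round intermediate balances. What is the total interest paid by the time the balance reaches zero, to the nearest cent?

Monthly rate r = 13.5%/12 = 1.125% = 0.01125.
Payoff takes n = ⌈−ln(1 − rB₀/P)/ln(1+r)⌉ = ⌈39.788⌉ = 40 payments; the last is €287.37.
Total paid = 39·€364.45 + €287.37 = €14,500.92.
Total interest = total paid − principal = €14,500.92 − €11,638.00 = €2,862.92.

€2,862.92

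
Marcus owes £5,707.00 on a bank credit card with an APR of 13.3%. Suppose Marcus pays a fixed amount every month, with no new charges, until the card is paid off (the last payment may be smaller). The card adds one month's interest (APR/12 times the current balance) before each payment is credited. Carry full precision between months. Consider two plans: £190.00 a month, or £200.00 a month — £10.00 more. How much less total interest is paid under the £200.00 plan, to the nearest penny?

Monthly rate r = 13.3%/12 = 1.10833% = 0.0110833.
At £190.00/mo: n = ⌈−ln(1 − rB₀/P)/ln(1+r)⌉ = 37 payments (last £138.50); total interest = total paid − £5,707.00 = £1,271.50.
At £200.00/mo: 35 payments (last £98.65); total interest £1,191.65.
Interest saved = £1,271.50 − £1,191.65 = £79.85.

£79.85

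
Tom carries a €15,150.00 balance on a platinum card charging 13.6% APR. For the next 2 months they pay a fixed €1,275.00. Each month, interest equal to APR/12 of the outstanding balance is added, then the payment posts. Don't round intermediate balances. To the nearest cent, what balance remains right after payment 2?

€12,930.90

Monthly rate r = 13.6%/12 = 1.13333% = 0.0113333.
Each month: B ← B·(1+r) − €1,275.00.
Month 1: interest €171.70; balance after payment €14,046.70.
Month 2: interest €159.20; balance after payment €12,930.90.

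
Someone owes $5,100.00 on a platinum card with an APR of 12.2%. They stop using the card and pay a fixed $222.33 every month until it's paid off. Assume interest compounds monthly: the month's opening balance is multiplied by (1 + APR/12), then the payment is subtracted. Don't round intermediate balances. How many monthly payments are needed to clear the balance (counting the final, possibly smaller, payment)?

Monthly rate r = 12.2%/12 = 1.01667% = 0.0101667.
Recurrence: B ← B·(1+r) − $222.33.
Month 1: interest $51.85; balance after payment $4,929.52.
Month 2: interest $50.12; balance after payment $4,757.31.
Closed form: n = −ln(1 − rB₀/P)/ln(1+r) = −ln(0.76679)/ln(1.01017) ≈ 26.252, so the balance reaches zero during payment 27.

27 payments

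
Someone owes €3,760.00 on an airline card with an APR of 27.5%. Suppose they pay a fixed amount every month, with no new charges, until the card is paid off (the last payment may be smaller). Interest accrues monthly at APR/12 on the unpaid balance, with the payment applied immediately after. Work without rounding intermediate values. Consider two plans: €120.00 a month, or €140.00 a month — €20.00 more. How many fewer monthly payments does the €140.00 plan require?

Monthly rate r = 27.5%/12 = 2.29167% = 0.0229167.
At €120.00/mo: n = ⌈−ln(1 − rB₀/P)/ln(1+r)⌉ = 56 payments (last €105.30); total interest = total paid − €3,760.00 = €2,945.30.
At €140.00/mo: 43 payments (last €25.65); total interest €2,145.65.
Payments saved = 56 − 43 = 13.

13 fewer payments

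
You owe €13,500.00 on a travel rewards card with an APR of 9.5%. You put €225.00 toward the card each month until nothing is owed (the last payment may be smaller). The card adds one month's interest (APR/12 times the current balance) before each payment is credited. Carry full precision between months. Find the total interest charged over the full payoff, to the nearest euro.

Monthly rate r = 9.5%/12 = 0.791667% = 0.00791667.
Payoff takes n = ⌈−ln(1 − rB₀/P)/ln(1+r)⌉ = ⌈81.714⌉ = 82 payments; the last is €160.88.
Total paid = 81·€225.00 + €160.88 = €18,385.88.
Total interest = total paid − principal = €18,385.88 − €13,500.00 = €4,885.88.

€4,886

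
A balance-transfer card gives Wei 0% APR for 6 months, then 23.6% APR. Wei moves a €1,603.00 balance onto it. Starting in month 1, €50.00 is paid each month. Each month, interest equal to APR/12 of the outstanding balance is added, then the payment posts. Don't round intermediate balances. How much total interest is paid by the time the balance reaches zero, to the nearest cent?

Promo months 1–6 at r₀ = 0%/12 = 0; months 7+ at r₁ = 23.6%/12 = 0.0196667.
After month 6 (no interest yet): B = €1,603.00 − 6·€50.00 = €1,303.00.
Then at r₁ with €50.00/mo: n₂ = −ln(1 − r₁·B/P)/ln(1+r₁) ≈ 36.89 → 37 more payments.
Total paid = 42·€50.00 + €44.63 = €2,144.63; interest = €2,144.63 − €1,603.00 = €541.63.

€541.63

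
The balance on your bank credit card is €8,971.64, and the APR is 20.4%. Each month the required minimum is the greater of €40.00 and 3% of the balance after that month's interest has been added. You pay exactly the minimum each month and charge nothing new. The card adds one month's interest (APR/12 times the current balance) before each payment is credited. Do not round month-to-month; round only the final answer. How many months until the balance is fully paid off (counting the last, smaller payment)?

190 months

Monthly rate r = 20.4%/12 = 1.7% = 0.017.
While 3% of the post-interest balance exceeds €40.00, each month B ← (B·(1+r))·(1 − 0.03), i.e. B shrinks by the factor (1+r)·0.97 = 0.98649.
This holds for months 1–142. Entering month 143 the balance is €1,300.27; 3% of the post-interest balance is now below €40.00, so the flat €40.00 minimum applies from here.
From month 143 a fixed €40.00 at rate r clears €1,300.27 in 48 more payments. Total: 142 + 48 = 190 months.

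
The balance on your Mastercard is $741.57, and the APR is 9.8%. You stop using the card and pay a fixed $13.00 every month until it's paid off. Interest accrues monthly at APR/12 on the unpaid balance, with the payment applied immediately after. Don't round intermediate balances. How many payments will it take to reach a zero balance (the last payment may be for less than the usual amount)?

Monthly rate r = 9.8%/12 = 0.816667% = 0.00816667.
Recurrence: B ← B·(1+r) − $13.00.
Month 1: interest $6.06; balance after payment $734.63.
Month 2: interest $6.00; balance after payment $727.63.
Closed form: n = −ln(1 − rB₀/P)/ln(1+r) = −ln(0.53414)/ln(1.00817) ≈ 77.100, so the balance reaches zero during payment 78.

78 months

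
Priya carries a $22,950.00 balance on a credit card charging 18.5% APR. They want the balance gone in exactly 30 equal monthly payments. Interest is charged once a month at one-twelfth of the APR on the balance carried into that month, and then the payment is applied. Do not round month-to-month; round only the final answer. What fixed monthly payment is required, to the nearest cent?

$961.27

Monthly rate r = 18.5%/12 = 1.54167% = 0.0154167.
Level-payment amortization: P = B₀·r / (1 − (1+r)^(−n)) = 22950.00·0.0154167 / (1 − 1.01542^(−30)).
Denominator 1 − (1+r)^(−30) = 0.368066504.
P = 353.812 / 0.368066504 ≈ 961.27.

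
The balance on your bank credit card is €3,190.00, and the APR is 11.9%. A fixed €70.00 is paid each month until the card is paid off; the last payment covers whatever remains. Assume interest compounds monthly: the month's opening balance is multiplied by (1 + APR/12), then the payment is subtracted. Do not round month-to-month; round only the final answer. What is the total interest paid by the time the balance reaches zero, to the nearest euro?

€1,076

Monthly rate r = 11.9%/12 = 0.991667% = 0.00991667.
Payoff takes n = ⌈−ln(1 − rB₀/P)/ln(1+r)⌉ = ⌈60.938⌉ = 61 payments; the last is €65.70.
Total paid = 60·€70.00 + €65.70 = €4,265.70.
Total interest = total paid − principal = €4,265.70 − €3,190.00 = €1,075.70.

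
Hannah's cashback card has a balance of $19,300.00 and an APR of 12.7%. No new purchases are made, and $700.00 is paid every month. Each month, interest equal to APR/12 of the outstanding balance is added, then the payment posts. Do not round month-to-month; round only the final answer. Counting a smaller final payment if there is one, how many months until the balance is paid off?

33 months

Monthly rate r = 12.7%/12 = 1.05833% = 0.0105833.
Recurrence: B ← B·(1+r) − $700.00.
Month 1: interest $204.26; balance after payment $18,804.26.
Month 2: interest $199.01; balance after payment $18,303.27.
Closed form: n = −ln(1 − rB₀/P)/ln(1+r) = −ln(0.7082)/ln(1.01058) ≈ 32.773, so the balance reaches zero during payment 33.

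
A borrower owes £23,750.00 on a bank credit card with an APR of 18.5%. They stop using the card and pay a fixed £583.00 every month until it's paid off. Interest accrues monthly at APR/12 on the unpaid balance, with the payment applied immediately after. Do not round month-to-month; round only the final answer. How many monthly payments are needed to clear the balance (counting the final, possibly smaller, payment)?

65 months

Monthly rate r = 18.5%/12 = 1.54167% = 0.0154167.
Recurrence: B ← B·(1+r) − £583.00.
Month 1: interest £366.15; balance after payment £23,533.15.
Month 2: interest £362.80; balance after payment £23,312.95.
Closed form: n = −ln(1 − rB₀/P)/ln(1+r) = −ln(0.37196)/ln(1.01542) ≈ 64.642, so the balance reaches zero during payment 65.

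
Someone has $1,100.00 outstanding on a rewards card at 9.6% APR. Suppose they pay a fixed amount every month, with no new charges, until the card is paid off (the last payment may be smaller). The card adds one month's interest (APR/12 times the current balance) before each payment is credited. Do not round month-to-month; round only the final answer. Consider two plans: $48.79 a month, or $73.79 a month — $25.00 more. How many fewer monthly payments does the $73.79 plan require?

Monthly rate r = 9.6%/12 = 0.8% = 0.008.
At $48.79/mo: n = ⌈−ln(1 − rB₀/P)/ln(1+r)⌉ = 25 payments (last $46.91); total interest = total paid − $1,100.00 = $117.87.
At $73.79/mo: 16 payments (last $69.17); total interest $76.02.
Payments saved = 25 − 16 = 9.

9 fewer payments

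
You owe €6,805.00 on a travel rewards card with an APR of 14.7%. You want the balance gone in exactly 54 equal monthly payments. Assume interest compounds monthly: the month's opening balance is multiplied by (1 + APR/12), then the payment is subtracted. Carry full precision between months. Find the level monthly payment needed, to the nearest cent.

€173.00

Monthly rate r = 14.7%/12 = 1.225% = 0.01225.
Level-payment amortization: P = B₀·r / (1 − (1+r)^(−n)) = 6805.00·0.01225 / (1 − 1.01225^(−54)).
Denominator 1 − (1+r)^(−54) = 0.481845128.
P = 83.3612 / 0.481845128 ≈ 173.00.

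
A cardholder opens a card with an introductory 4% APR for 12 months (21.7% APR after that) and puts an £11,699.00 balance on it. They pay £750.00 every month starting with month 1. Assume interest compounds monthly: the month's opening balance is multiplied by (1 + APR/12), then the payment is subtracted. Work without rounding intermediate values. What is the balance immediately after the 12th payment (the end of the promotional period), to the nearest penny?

£3,008.79

Promo months 1–12 at r₀ = 4%/12 = 0.00333333; months 13+ at r₁ = 21.7%/12 = 0.0180833.
After month 12: iterate B ← B·(1+r₀) − £750.00 for 12 months → £3,008.79.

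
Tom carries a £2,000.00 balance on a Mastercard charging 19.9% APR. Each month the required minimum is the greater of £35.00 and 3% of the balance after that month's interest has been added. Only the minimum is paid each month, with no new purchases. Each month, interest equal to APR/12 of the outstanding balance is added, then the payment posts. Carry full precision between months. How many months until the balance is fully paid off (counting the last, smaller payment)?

Monthly rate r = 19.9%/12 = 1.65833% = 0.0165833.
While 3% of the post-interest balance exceeds £35.00, each month B ← (B·(1+r))·(1 − 0.03), i.e. B shrinks by the factor (1+r)·0.97 = 0.98609.
This holds for months 1–40. Entering month 41 the balance is £1,141.88; 3% of the post-interest balance is now below £35.00, so the flat £35.00 minimum applies from here.
From month 41 a fixed £35.00 at rate r clears £1,141.88 in 48 more payments. Total: 40 + 48 = 88 months.

88 months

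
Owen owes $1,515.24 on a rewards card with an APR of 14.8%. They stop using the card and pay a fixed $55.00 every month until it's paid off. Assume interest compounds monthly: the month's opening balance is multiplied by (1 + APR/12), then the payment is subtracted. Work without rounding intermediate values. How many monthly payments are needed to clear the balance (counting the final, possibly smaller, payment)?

Monthly rate r = 14.8%/12 = 1.23333% = 0.0123333.
Recurrence: B ← B·(1+r) − $55.00.
Month 1: interest $18.69; balance after payment $1,478.93.
Month 2: interest $18.24; balance after payment $1,442.17.
Closed form: n = −ln(1 − rB₀/P)/ln(1+r) = −ln(0.66022)/ln(1.01233) ≈ 33.871, so the balance reaches zero during payment 34.

34 months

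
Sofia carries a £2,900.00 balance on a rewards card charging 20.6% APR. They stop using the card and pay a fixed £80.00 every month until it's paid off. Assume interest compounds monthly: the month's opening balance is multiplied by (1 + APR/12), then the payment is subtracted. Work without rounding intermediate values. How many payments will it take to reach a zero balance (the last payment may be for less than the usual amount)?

58 months

Monthly rate r = 20.6%/12 = 1.71667% = 0.0171667.
Recurrence: B ← B·(1+r) − £80.00.
Month 1: interest £49.78; balance after payment £2,869.78.
Month 2: interest £49.26; balance after payment £2,839.05.
Closed form: n = −ln(1 − rB₀/P)/ln(1+r) = −ln(0.37771)/ln(1.01717) ≈ 57.202, so the balance reaches zero during payment 58.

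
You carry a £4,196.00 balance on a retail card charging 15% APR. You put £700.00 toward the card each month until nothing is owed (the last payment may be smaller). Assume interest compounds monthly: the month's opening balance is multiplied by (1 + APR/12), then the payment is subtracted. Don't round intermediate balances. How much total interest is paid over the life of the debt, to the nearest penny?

£193.58

Monthly rate r = 15%/12 = 1.25% = 0.0125.
Payoff takes n = ⌈−ln(1 − rB₀/P)/ln(1+r)⌉ = ⌈6.270⌉ = 7 payments; the last is £189.58.
Total paid = 6·£700.00 + £189.58 = £4,389.58.
Total interest = total paid − principal = £4,389.58 − £4,196.00 = £193.58.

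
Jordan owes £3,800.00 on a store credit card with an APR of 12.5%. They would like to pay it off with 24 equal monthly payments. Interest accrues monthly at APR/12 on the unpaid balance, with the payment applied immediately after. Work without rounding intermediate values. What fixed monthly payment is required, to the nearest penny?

Monthly rate r = 12.5%/12 = 1.04167% = 0.0104167.
Level-payment amortization: P = B₀·r / (1 − (1+r)^(−n)) = 3800.00·0.0104167 / (1 − 1.01042^(−24)).
Denominator 1 − (1+r)^(−24) = 0.22019149.
P = 39.5833 / 0.22019149 ≈ 179.77.

£179.77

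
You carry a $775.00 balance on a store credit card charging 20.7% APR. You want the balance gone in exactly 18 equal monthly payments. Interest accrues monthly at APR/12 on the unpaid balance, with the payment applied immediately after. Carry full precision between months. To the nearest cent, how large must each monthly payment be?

$50.45

Monthly rate r = 20.7%/12 = 1.725% = 0.01725.
Level-payment amortization: P = B₀·r / (1 − (1+r)^(−n)) = 775.00·0.01725 / (1 − 1.01725^(−18)).
Denominator 1 − (1+r)^(−18) = 0.264976158.
P = 13.3687 / 0.264976158 ≈ 50.45.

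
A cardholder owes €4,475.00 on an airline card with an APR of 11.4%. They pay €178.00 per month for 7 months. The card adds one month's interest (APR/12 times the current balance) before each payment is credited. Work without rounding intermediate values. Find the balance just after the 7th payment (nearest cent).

Monthly rate r = 11.4%/12 = 0.95% = 0.0095.
Each month: B ← B·(1+r) − €178.00.
Month 1: interest €42.51; balance after payment €4,339.51.
Month 2: interest €41.23; balance after payment €4,202.74.
Month 3: interest €39.93; balance after payment €4,064.66.
Month 4: interest €38.61; balance after payment €3,925.28.
Month 5: interest €37.29; balance after payment €3,784.57.
Month 6: interest €35.95; balance after payment €3,642.52.
Month 7: interest €34.60; balance after payment €3,499.13.

€3,499.13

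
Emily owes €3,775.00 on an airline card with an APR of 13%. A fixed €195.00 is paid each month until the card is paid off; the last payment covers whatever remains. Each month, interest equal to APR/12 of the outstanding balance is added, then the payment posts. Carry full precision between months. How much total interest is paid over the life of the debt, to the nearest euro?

€485

Monthly rate r = 13%/12 = 1.08333% = 0.0108333.
Payoff takes n = ⌈−ln(1 − rB₀/P)/ln(1+r)⌉ = ⌈21.844⌉ = 22 payments; the last is €164.72.
Total paid = 21·€195.00 + €164.72 = €4,259.72.
Total interest = total paid − principal = €4,259.72 − €3,775.00 = €484.72.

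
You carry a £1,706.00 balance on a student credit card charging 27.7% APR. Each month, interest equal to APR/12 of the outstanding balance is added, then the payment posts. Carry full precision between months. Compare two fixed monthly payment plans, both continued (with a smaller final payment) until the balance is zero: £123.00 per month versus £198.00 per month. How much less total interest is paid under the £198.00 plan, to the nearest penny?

Monthly rate r = 27.7%/12 = 2.30833% = 0.0230833.
At £123.00/mo: n = ⌈−ln(1 − rB₀/P)/ln(1+r)⌉ = 17 payments (last £112.05); total interest = total paid − £1,706.00 = £374.05.
At £198.00/mo: 10 payments (last £142.47); total interest £218.47.
Interest saved = £374.05 − £218.47 = £155.58.

£155.58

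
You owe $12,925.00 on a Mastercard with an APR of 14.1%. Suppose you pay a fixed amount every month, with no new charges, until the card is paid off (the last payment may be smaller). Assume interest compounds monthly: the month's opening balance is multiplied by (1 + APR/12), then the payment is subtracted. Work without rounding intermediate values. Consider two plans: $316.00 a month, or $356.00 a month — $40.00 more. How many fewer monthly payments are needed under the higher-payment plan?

9 fewer payments

Monthly rate r = 14.1%/12 = 1.175% = 0.01175.
At $316.00/mo: n = ⌈−ln(1 − rB₀/P)/ln(1+r)⌉ = 57 payments (last $24.79); total interest = total paid − $12,925.00 = $4,795.79.
At $356.00/mo: 48 payments (last $217.99); total interest $4,024.99.
Payments saved = 57 − 48 = 9.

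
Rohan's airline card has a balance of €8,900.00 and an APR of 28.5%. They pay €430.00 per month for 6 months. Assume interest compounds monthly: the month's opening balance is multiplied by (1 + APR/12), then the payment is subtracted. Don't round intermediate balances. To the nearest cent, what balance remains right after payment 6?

€7,507.85

Monthly rate r = 28.5%/12 = 2.375% = 0.02375.
Each month: B ← B·(1+r) − €430.00.
Month 1: interest €211.38; balance after payment €8,681.38.
Month 2: interest €206.18; balance after payment €8,457.56.
Month 3: interest €200.87; balance after payment €8,228.42.
Month 4: interest €195.43; balance after payment €7,993.85.
Month 5: interest €189.85; balance after payment €7,753.70.
Month 6: interest €184.15; balance after payment €7,507.85.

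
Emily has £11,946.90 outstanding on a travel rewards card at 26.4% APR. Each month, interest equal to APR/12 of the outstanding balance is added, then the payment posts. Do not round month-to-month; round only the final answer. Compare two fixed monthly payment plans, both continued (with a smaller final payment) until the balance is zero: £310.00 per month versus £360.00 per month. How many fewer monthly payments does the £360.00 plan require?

Monthly rate r = 26.4%/12 = 2.2% = 0.022.
At £310.00/mo: n = ⌈−ln(1 − rB₀/P)/ln(1+r)⌉ = 87 payments (last £162.73); total interest = total paid − £11,946.90 = £14,875.83.
At £360.00/mo: 61 payments (last £66.28); total interest £9,719.38.
Payments saved = 87 − 61 = 26.

26 fewer payments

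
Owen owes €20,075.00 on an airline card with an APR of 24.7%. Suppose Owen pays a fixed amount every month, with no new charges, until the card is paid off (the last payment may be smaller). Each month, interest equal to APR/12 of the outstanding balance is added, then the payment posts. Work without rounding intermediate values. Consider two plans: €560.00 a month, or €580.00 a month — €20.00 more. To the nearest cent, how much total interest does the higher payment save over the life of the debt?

Monthly rate r = 24.7%/12 = 2.05833% = 0.0205833.
At €560.00/mo: n = ⌈−ln(1 − rB₀/P)/ln(1+r)⌉ = 66 payments (last €402.54); total interest = total paid − €20,075.00 = €16,727.54.
At €580.00/mo: 62 payments (last €99.31); total interest €15,404.31.
Interest saved = €16,727.54 − €15,404.31 = €1,323.23.

€1,323.23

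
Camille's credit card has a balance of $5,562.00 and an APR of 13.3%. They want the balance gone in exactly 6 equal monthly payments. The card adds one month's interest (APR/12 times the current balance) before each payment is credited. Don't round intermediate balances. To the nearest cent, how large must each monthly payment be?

$963.29

Monthly rate r = 13.3%/12 = 1.10833% = 0.0110833.
Level-payment amortization: P = B₀·r / (1 − (1+r)^(−n)) = 5562.00·0.0110833 / (1 − 1.01108^(−6)).
Denominator 1 − (1+r)^(−6) = 0.063994737.
P = 61.6455 / 0.063994737 ≈ 963.29.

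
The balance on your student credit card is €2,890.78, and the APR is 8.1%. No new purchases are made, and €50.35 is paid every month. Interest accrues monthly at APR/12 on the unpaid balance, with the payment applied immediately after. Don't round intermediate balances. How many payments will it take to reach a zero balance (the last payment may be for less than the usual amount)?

73 months

Monthly rate r = 8.1%/12 = 0.675% = 0.00675.
Recurrence: B ← B·(1+r) − €50.35.
Month 1: interest €19.51; balance after payment €2,859.94.
Month 2: interest €19.30; balance after payment €2,828.90.
Closed form: n = −ln(1 − rB₀/P)/ln(1+r) = −ln(0.61246)/ln(1.00675) ≈ 72.878, so the balance reaches zero during payment 73.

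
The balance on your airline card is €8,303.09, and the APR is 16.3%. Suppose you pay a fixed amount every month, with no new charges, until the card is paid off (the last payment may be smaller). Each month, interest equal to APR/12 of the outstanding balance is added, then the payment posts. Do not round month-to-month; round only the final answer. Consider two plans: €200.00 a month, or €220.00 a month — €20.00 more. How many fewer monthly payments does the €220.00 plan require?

8 fewer payments

Monthly rate r = 16.3%/12 = 1.35833% = 0.0135833.
At €200.00/mo: n = ⌈−ln(1 − rB₀/P)/ln(1+r)⌉ = 62 payments (last €102.90); total interest = total paid − €8,303.09 = €3,999.81.
At €220.00/mo: 54 payments (last €60.75); total interest €3,417.66.
Payments saved = 62 − 54 = 8.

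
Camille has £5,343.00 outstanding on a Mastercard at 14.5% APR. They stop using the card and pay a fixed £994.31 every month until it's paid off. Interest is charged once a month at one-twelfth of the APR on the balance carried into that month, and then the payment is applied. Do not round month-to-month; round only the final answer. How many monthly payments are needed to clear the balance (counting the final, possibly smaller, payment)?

6 payments

Monthly rate r = 14.5%/12 = 1.20833% = 0.0120833.
Recurrence: B ← B·(1+r) − £994.31.
Month 1: interest £64.56; balance after payment £4,413.25.
Month 2: interest £53.33; balance after payment £3,472.27.
Month 3: interest £41.96; balance after payment £2,519.91.
Month 4: interest £30.45; balance after payment £1,556.05.
Month 5: interest £18.80; balance after payment £580.55.
Month 6: interest £7.01; balance after payment £0.00.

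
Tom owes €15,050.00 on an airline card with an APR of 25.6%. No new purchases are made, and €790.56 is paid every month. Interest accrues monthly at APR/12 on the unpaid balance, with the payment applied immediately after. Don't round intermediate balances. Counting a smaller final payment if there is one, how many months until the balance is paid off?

Monthly rate r = 25.6%/12 = 2.13333% = 0.0213333.
Recurrence: B ← B·(1+r) − €790.56.
Month 1: interest €321.07; balance after payment €14,580.51.
Month 2: interest €311.05; balance after payment €14,101.00.
Closed form: n = −ln(1 − rB₀/P)/ln(1+r) = −ln(0.59387)/ln(1.02133) ≈ 24.686, so the balance reaches zero during payment 25.

25 months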